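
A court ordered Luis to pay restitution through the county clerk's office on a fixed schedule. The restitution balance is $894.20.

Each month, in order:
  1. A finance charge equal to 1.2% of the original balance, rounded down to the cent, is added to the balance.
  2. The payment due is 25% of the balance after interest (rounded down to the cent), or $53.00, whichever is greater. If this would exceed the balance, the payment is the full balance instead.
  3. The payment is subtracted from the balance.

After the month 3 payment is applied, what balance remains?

$395.86

# | Opening | Interest | Payment | End bal
1 | $894.20 | $10.73 | $226.23 | $678.70
2 | $678.70 | $10.73 | $172.35 | $517.08
3 | $517.08 | $10.73 | $131.95 | $395.86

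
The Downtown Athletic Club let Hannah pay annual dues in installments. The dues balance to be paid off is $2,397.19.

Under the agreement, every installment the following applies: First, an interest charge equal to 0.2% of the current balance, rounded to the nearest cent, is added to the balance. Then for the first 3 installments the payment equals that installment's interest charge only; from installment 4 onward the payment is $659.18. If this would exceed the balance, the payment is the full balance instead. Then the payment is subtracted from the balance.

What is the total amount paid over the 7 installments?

$2,422.87

# | Opening | Interest | Payment | End bal
1 | $2,397.19 | $4.79 | $4.79 | $2,397.19
2 | $2,397.19 | $4.79 | $4.79 | $2,397.19
3 | $2,397.19 | $4.79 | $4.79 | $2,397.19
4 | $2,397.19 | $4.79 | $659.18 | $1,742.80
5 | $1,742.80 | $3.49 | $659.18 | $1,087.11
6 | $1,087.11 | $2.17 | $659.18 | $430.10
7 | $430.10 | $0.86 | $430.96 | $0.00
Total paid: $2,422.87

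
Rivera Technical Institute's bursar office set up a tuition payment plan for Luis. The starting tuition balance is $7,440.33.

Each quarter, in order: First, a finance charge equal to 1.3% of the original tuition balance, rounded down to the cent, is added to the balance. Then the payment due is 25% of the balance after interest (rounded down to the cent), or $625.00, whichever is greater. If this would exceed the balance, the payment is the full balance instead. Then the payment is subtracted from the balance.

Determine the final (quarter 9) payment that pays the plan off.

Quarter 1: opening $7,440.33; interest $96.72 → $7,537.05; payment $1,884.26; balance $5,652.79
Quarter 2: opening $5,652.79; interest $96.72 → $5,749.51; payment $1,437.37; balance $4,312.14
Quarter 3: opening $4,312.14; interest $96.72 → $4,408.86; payment $1,102.21; balance $3,306.65
Quarter 4: opening $3,306.65; interest $96.72 → $3,403.37; payment $850.84; balance $2,552.53
Quarter 5: opening $2,552.53; interest $96.72 → $2,649.25; payment $662.31; balance $1,986.94
Quarter 6: opening $1,986.94; interest $96.72 → $2,083.66; payment $625.00; balance $1,458.66
Quarter 7: opening $1,458.66; interest $96.72 → $1,555.38; payment $625.00; balance $930.38
Quarter 8: opening $930.38; interest $96.72 → $1,027.10; payment $625.00; balance $402.10
Quarter 9: opening $402.10; interest $96.72 → $498.82; payment $498.82; balance $0.00

$498.82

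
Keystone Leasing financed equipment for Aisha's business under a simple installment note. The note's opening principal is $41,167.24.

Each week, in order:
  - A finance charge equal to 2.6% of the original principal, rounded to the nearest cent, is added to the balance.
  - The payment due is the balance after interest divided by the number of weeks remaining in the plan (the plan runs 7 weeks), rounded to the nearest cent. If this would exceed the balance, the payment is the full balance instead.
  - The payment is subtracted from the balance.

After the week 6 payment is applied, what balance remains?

Week 1: opening $41,167.24; interest $1,070.35 → $42,237.59; payment $6,033.94; balance $36,203.65
Week 2: opening $36,203.65; interest $1,070.35 → $37,274.00; payment $6,212.33; balance $31,061.67
Week 3: opening $31,061.67; interest $1,070.35 → $32,132.02; payment $6,426.40; balance $25,705.62
Week 4: opening $25,705.62; interest $1,070.35 → $26,775.97; payment $6,693.99; balance $20,081.98
Week 5: opening $20,081.98; interest $1,070.35 → $21,152.33; payment $7,050.78; balance $14,101.55
Week 6: opening $14,101.55; interest $1,070.35 → $15,171.90; payment $7,585.95; balance $7,585.95

$7,585.95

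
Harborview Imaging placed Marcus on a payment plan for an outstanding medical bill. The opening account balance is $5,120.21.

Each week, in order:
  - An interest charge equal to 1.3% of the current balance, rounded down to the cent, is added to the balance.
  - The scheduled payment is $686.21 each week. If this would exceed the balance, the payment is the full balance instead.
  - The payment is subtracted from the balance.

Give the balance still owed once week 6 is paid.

Week 1: $5,120.21 +$66.56 interest = $5,186.77; pay $686.21 → $4,500.56
Week 2: $4,500.56 +$58.50 interest = $4,559.06; pay $686.21 → $3,872.85
Week 3: $3,872.85 +$50.34 interest = $3,923.19; pay $686.21 → $3,236.98
Week 4: $3,236.98 +$42.08 interest = $3,279.06; pay $686.21 → $2,592.85
Week 5: $2,592.85 +$33.70 interest = $2,626.55; pay $686.21 → $1,940.34
Week 6: $1,940.34 +$25.22 interest = $1,965.56; pay $686.21 → $1,279.35

$1,279.35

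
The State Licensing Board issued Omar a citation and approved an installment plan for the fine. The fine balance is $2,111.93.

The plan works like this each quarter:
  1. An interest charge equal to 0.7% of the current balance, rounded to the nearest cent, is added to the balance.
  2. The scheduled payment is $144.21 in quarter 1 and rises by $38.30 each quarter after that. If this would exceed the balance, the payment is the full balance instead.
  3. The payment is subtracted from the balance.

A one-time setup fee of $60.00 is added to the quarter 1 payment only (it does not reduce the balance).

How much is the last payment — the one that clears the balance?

# | Opening | Interest | Payment | Fee | End bal
1 | $2,111.93 | $14.78 | $144.21 | $60.00 | $1,982.50
2 | $1,982.50 | $13.88 | $182.51 | — | $1,813.87
3 | $1,813.87 | $12.70 | $220.81 | — | $1,605.76
4 | $1,605.76 | $11.24 | $259.11 | — | $1,357.89
5 | $1,357.89 | $9.51 | $297.41 | — | $1,069.99
6 | $1,069.99 | $7.49 | $335.71 | — | $741.77
7 | $741.77 | $5.19 | $374.01 | — | $372.95
8 | $372.95 | $2.61 | $375.56 | — | $0.00

$375.56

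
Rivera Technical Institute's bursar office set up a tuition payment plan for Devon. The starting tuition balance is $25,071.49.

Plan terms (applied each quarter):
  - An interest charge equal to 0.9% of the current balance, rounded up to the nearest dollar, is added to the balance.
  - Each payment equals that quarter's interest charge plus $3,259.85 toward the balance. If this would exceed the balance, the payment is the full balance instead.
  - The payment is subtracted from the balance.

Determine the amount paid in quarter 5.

# | Opening | Interest | Payment | End bal
1 | $25,071.49 | $226.00 | $3,485.85 | $21,811.64
2 | $21,811.64 | $197.00 | $3,456.85 | $18,551.79
3 | $18,551.79 | $167.00 | $3,426.85 | $15,291.94
4 | $15,291.94 | $138.00 | $3,397.85 | $12,032.09
5 | $12,032.09 | $109.00 | $3,368.85 | $8,772.24

$3,368.85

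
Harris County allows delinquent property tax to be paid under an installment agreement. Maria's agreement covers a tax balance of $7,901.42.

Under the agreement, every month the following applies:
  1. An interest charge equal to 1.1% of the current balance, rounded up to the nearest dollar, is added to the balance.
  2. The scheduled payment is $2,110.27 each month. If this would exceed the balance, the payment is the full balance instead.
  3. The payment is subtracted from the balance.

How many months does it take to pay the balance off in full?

4

Month 1: $7,901.42 +$87.00 interest = $7,988.42; pay $2,110.27 → $5,878.15
Month 2: $5,878.15 +$65.00 interest = $5,943.15; pay $2,110.27 → $3,832.88
Month 3: $3,832.88 +$43.00 interest = $3,875.88; pay $2,110.27 → $1,765.61
Month 4: $1,765.61 +$20.00 interest = $1,785.61; pay $1,785.61 → $0.00
Balance reaches $0.00 in month 4.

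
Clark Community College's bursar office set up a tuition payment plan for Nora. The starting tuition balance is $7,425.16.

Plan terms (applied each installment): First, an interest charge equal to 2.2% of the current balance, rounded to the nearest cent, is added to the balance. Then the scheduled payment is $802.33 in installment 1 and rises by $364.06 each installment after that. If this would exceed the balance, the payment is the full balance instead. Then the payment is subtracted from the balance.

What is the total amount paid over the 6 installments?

$8,025.28

# | Opening | Interest | Payment | End bal
1 | $7,425.16 | $163.35 | $802.33 | $6,786.18
2 | $6,786.18 | $149.30 | $1,166.39 | $5,769.09
3 | $5,769.09 | $126.92 | $1,530.45 | $4,365.56
4 | $4,365.56 | $96.04 | $1,894.51 | $2,567.09
5 | $2,567.09 | $56.48 | $2,258.57 | $365.00
6 | $365.00 | $8.03 | $373.03 | $0.00
Total paid: $8,025.28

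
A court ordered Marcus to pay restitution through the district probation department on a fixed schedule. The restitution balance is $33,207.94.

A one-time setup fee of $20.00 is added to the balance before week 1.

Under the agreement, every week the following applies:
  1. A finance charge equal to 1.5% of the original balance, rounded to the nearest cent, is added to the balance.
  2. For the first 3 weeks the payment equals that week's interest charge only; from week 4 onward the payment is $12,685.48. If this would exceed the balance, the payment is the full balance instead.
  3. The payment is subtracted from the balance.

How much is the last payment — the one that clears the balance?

Week 1: opening $33,227.94; interest $498.12 → $33,726.06; payment $498.12; balance $33,227.94
Week 2: opening $33,227.94; interest $498.12 → $33,726.06; payment $498.12; balance $33,227.94
Week 3: opening $33,227.94; interest $498.12 → $33,726.06; payment $498.12; balance $33,227.94
Week 4: opening $33,227.94; interest $498.12 → $33,726.06; payment $12,685.48; balance $21,040.58
Week 5: opening $21,040.58; interest $498.12 → $21,538.70; payment $12,685.48; balance $8,853.22
Week 6: opening $8,853.22; interest $498.12 → $9,351.34; payment $9,351.34; balance $0.00

$9,351.34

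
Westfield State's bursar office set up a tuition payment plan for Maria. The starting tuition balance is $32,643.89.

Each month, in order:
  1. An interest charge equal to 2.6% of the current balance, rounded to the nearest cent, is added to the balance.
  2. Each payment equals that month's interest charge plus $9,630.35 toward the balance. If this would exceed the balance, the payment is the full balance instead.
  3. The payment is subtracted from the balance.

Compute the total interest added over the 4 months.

Month 1: $32,643.89 +$848.74 interest = $33,492.63; pay $10,479.09 → $23,013.54
Month 2: $23,013.54 +$598.35 interest = $23,611.89; pay $10,228.70 → $13,383.19
Month 3: $13,383.19 +$347.96 interest = $13,731.15; pay $9,978.31 → $3,752.84
Month 4: $3,752.84 +$97.57 interest = $3,850.41; pay $3,850.41 → $0.00
Total interest: $848.74 + $598.35 + $347.96 + $97.57 = $1,892.62

$1,892.62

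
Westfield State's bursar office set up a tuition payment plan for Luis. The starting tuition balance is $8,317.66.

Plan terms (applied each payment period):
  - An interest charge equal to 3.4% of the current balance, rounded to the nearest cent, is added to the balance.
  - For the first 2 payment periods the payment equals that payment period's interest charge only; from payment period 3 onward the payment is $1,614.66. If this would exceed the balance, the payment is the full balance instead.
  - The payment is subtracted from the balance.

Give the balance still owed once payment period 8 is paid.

Payment period 1: $8,317.66 +$282.80 interest = $8,600.46; pay $282.80 → $8,317.66
Payment period 2: $8,317.66 +$282.80 interest = $8,600.46; pay $282.80 → $8,317.66
Payment period 3: $8,317.66 +$282.80 interest = $8,600.46; pay $1,614.66 → $6,985.80
Payment period 4: $6,985.80 +$237.52 interest = $7,223.32; pay $1,614.66 → $5,608.66
Payment period 5: $5,608.66 +$190.69 interest = $5,799.35; pay $1,614.66 → $4,184.69
Payment period 6: $4,184.69 +$142.28 interest = $4,326.97; pay $1,614.66 → $2,712.31
Payment period 7: $2,712.31 +$92.22 interest = $2,804.53; pay $1,614.66 → $1,189.87
Payment period 8: $1,189.87 +$40.46 interest = $1,230.33; pay $1,230.33 → $0.00

$0.00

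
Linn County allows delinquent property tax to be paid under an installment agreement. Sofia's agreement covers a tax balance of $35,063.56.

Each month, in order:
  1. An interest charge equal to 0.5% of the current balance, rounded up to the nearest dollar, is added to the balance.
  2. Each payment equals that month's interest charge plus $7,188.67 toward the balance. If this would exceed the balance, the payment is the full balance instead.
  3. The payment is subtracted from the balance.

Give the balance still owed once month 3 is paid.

Month 1: opening $35,063.56; interest $176.00 → $35,239.56; payment $7,364.67; balance $27,874.89
Month 2: opening $27,874.89; interest $140.00 → $28,014.89; payment $7,328.67; balance $20,686.22
Month 3: opening $20,686.22; interest $104.00 → $20,790.22; payment $7,292.67; balance $13,497.55

$13,497.55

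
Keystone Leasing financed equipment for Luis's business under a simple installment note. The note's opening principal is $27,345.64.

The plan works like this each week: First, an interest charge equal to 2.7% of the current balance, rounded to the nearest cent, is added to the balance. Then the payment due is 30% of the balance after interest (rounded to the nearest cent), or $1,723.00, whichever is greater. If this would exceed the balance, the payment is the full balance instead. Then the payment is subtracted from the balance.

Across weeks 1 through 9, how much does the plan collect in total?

Week 1: opening $27,345.64; interest $738.33 → $28,083.97; payment $8,425.19; balance $19,658.78
Week 2: opening $19,658.78; interest $530.79 → $20,189.57; payment $6,056.87; balance $14,132.70
Week 3: opening $14,132.70; interest $381.58 → $14,514.28; payment $4,354.28; balance $10,160.00
Week 4: opening $10,160.00; interest $274.32 → $10,434.32; payment $3,130.30; balance $7,304.02
Week 5: opening $7,304.02; interest $197.21 → $7,501.23; payment $2,250.37; balance $5,250.86
Week 6: opening $5,250.86; interest $141.77 → $5,392.63; payment $1,723.00; balance $3,669.63
Week 7: opening $3,669.63; interest $99.08 → $3,768.71; payment $1,723.00; balance $2,045.71
Week 8: opening $2,045.71; interest $55.23 → $2,100.94; payment $1,723.00; balance $377.94
Week 9: opening $377.94; interest $10.20 → $388.14; payment $388.14; balance $0.00
Total paid: $29,774.15

$29,774.15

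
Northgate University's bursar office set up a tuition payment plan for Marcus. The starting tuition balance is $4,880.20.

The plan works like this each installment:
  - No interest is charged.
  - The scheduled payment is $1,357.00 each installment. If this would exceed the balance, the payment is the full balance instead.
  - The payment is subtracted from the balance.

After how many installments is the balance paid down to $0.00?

Installment 1: $4,880.20 − $1,357.00 → $3,523.20
Installment 2: $3,523.20 − $1,357.00 → $2,166.20
Installment 3: $2,166.20 − $1,357.00 → $809.20
Installment 4: $809.20 − $809.20 → $0.00
Balance reaches $0.00 in installment 4.

4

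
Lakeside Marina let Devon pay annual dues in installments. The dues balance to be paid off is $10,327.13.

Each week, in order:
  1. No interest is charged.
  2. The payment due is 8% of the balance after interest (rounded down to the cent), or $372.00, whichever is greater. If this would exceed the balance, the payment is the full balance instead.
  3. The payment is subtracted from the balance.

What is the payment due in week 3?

$699.27

Week 1: opening $10,327.13; payment $826.17; balance $9,500.96
Week 2: opening $9,500.96; payment $760.07; balance $8,740.89
Week 3: opening $8,740.89; payment $699.27; balance $8,041.62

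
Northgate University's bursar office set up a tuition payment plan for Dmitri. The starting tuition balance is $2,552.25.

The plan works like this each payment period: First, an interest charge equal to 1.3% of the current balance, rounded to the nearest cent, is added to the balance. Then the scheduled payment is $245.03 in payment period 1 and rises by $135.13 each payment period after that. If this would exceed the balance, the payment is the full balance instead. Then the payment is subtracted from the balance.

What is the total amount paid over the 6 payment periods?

Payment period 1: opening $2,552.25; interest $33.18 → $2,585.43; payment $245.03; balance $2,340.40
Payment period 2: opening $2,340.40; interest $30.43 → $2,370.83; payment $380.16; balance $1,990.67
Payment period 3: opening $1,990.67; interest $25.88 → $2,016.55; payment $515.29; balance $1,501.26
Payment period 4: opening $1,501.26; interest $19.52 → $1,520.78; payment $650.42; balance $870.36
Payment period 5: opening $870.36; interest $11.31 → $881.67; payment $785.55; balance $96.12
Payment period 6: opening $96.12; interest $1.25 → $97.37; payment $97.37; balance $0.00
Total paid: $2,673.82

$2,673.82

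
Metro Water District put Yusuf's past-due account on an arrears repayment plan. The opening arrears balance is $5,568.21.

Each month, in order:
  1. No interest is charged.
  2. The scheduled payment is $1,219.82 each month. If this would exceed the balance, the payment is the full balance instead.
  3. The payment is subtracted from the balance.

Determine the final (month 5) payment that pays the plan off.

$688.93

Month 1: opening $5,568.21; payment $1,219.82; balance $4,348.39
Month 2: opening $4,348.39; payment $1,219.82; balance $3,128.57
Month 3: opening $3,128.57; payment $1,219.82; balance $1,908.75
Month 4: opening $1,908.75; payment $1,219.82; balance $688.93
Month 5: opening $688.93; payment $688.93; balance $0.00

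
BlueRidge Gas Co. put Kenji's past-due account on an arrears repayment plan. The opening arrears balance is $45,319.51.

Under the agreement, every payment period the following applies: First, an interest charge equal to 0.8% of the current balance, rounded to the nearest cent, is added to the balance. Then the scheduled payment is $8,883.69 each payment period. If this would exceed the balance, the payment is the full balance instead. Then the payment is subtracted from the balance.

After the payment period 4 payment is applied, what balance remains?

$10,823.78

Payment period 1: opening $45,319.51; interest $362.56 → $45,682.07; payment $8,883.69; balance $36,798.38
Payment period 2: opening $36,798.38; interest $294.39 → $37,092.77; payment $8,883.69; balance $28,209.08
Payment period 3: opening $28,209.08; interest $225.67 → $28,434.75; payment $8,883.69; balance $19,551.06
Payment period 4: opening $19,551.06; interest $156.41 → $19,707.47; payment $8,883.69; balance $10,823.78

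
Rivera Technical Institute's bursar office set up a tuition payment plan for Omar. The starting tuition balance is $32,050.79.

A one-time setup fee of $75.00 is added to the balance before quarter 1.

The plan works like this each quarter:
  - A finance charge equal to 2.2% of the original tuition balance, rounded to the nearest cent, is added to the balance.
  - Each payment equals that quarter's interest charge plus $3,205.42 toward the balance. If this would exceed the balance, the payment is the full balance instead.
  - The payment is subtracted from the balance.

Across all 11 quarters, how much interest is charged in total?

$7,756.32

Quarter 1: opening $32,125.79; interest $705.12 → $32,830.91; payment $3,910.54; balance $28,920.37
Quarter 2: opening $28,920.37; interest $705.12 → $29,625.49; payment $3,910.54; balance $25,714.95
Quarter 3: opening $25,714.95; interest $705.12 → $26,420.07; payment $3,910.54; balance $22,509.53
Quarter 4: opening $22,509.53; interest $705.12 → $23,214.65; payment $3,910.54; balance $19,304.11
Quarter 5: opening $19,304.11; interest $705.12 → $20,009.23; payment $3,910.54; balance $16,098.69
Quarter 6: opening $16,098.69; interest $705.12 → $16,803.81; payment $3,910.54; balance $12,893.27
Quarter 7: opening $12,893.27; interest $705.12 → $13,598.39; payment $3,910.54; balance $9,687.85
Quarter 8: opening $9,687.85; interest $705.12 → $10,392.97; payment $3,910.54; balance $6,482.43
Quarter 9: opening $6,482.43; interest $705.12 → $7,187.55; payment $3,910.54; balance $3,277.01
Quarter 10: opening $3,277.01; interest $705.12 → $3,982.13; payment $3,910.54; balance $71.59
Quarter 11: opening $71.59; interest $705.12 → $776.71; payment $776.71; balance $0.00
Total interest: $705.12 + $705.12 + $705.12 + $705.12 + $705.12 + $705.12 + $705.12 + $705.12 + $705.12 + $705.12 + $705.12 = $7,756.32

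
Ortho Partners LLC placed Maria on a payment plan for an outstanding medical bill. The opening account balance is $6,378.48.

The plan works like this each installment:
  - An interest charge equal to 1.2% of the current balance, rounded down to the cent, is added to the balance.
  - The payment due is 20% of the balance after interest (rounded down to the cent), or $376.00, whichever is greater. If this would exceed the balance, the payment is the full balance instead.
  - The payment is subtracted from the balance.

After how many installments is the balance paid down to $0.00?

11

Installment 1: opening $6,378.48; interest $76.54 → $6,455.02; payment $1,291.00; balance $5,164.02
Installment 2: opening $5,164.02; interest $61.96 → $5,225.98; payment $1,045.19; balance $4,180.79
Installment 3: opening $4,180.79; interest $50.16 → $4,230.95; payment $846.19; balance $3,384.76
Installment 4: opening $3,384.76; interest $40.61 → $3,425.37; payment $685.07; balance $2,740.30
Installment 5: opening $2,740.30; interest $32.88 → $2,773.18; payment $554.63; balance $2,218.55
Installment 6: opening $2,218.55; interest $26.62 → $2,245.17; payment $449.03; balance $1,796.14
Installment 7: opening $1,796.14; interest $21.55 → $1,817.69; payment $376.00; balance $1,441.69
Installment 8: opening $1,441.69; interest $17.30 → $1,458.99; payment $376.00; balance $1,082.99
Installment 9: opening $1,082.99; interest $12.99 → $1,095.98; payment $376.00; balance $719.98
Installment 10: opening $719.98; interest $8.63 → $728.61; payment $376.00; balance $352.61
Installment 11: opening $352.61; interest $4.23 → $356.84; payment $356.84; balance $0.00
Balance reaches $0.00 in installment 11.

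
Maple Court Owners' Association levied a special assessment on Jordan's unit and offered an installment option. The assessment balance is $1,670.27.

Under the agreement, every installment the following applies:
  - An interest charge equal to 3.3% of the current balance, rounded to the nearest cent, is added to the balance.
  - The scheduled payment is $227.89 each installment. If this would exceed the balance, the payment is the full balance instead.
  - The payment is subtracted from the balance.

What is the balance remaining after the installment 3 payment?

# | Opening | Interest | Payment | End bal
1 | $1,670.27 | $55.12 | $227.89 | $1,497.50
2 | $1,497.50 | $49.42 | $227.89 | $1,319.03
3 | $1,319.03 | $43.53 | $227.89 | $1,134.67

$1,134.67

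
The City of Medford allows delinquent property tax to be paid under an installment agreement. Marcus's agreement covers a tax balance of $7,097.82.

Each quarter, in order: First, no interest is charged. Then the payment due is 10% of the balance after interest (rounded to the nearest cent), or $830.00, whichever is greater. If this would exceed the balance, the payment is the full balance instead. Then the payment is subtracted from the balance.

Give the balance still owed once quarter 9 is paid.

$0.00

Quarter 1: opening $7,097.82; payment $830.00; balance $6,267.82
Quarter 2: opening $6,267.82; payment $830.00; balance $5,437.82
Quarter 3: opening $5,437.82; payment $830.00; balance $4,607.82
Quarter 4: opening $4,607.82; payment $830.00; balance $3,777.82
Quarter 5: opening $3,777.82; payment $830.00; balance $2,947.82
Quarter 6: opening $2,947.82; payment $830.00; balance $2,117.82
Quarter 7: opening $2,117.82; payment $830.00; balance $1,287.82
Quarter 8: opening $1,287.82; payment $830.00; balance $457.82
Quarter 9: opening $457.82; payment $457.82; balance $0.00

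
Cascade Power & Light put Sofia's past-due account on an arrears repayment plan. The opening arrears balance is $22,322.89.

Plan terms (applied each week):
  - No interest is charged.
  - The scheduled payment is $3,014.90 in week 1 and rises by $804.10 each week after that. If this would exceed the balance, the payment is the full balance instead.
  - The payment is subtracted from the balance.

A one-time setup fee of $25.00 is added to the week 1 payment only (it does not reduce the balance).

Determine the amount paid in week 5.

Week 1: $22,322.89 − $3,014.90 (+ $25.00 fee) → $19,307.99
Week 2: $19,307.99 − $3,819.00 → $15,488.99
Week 3: $15,488.99 − $4,623.10 → $10,865.89
Week 4: $10,865.89 − $5,427.20 → $5,438.69
Week 5: $5,438.69 − $5,438.69 → $0.00

$5,438.69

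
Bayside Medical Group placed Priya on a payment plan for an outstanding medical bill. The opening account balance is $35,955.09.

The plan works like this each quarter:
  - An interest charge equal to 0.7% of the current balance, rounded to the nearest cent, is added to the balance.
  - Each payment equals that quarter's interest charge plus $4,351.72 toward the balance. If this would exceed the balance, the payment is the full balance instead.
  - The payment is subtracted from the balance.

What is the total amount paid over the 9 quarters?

# | Opening | Interest | Payment | End bal
1 | $35,955.09 | $251.69 | $4,603.41 | $31,603.37
2 | $31,603.37 | $221.22 | $4,572.94 | $27,251.65
3 | $27,251.65 | $190.76 | $4,542.48 | $22,899.93
4 | $22,899.93 | $160.30 | $4,512.02 | $18,548.21
5 | $18,548.21 | $129.84 | $4,481.56 | $14,196.49
6 | $14,196.49 | $99.38 | $4,451.10 | $9,844.77
7 | $9,844.77 | $68.91 | $4,420.63 | $5,493.05
8 | $5,493.05 | $38.45 | $4,390.17 | $1,141.33
9 | $1,141.33 | $7.99 | $1,149.32 | $0.00
Total paid: $37,123.63

$37,123.63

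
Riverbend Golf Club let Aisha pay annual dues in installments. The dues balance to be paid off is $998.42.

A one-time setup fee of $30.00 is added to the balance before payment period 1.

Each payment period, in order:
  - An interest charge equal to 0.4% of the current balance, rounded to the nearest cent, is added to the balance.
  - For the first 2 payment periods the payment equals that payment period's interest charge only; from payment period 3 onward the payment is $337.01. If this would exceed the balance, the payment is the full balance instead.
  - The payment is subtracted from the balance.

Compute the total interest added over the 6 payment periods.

Payment period 1: opening $1,028.42; interest $4.11 → $1,032.53; payment $4.11; balance $1,028.42
Payment period 2: opening $1,028.42; interest $4.11 → $1,032.53; payment $4.11; balance $1,028.42
Payment period 3: opening $1,028.42; interest $4.11 → $1,032.53; payment $337.01; balance $695.52
Payment period 4: opening $695.52; interest $2.78 → $698.30; payment $337.01; balance $361.29
Payment period 5: opening $361.29; interest $1.45 → $362.74; payment $337.01; balance $25.73
Payment period 6: opening $25.73; interest $0.10 → $25.83; payment $25.83; balance $0.00
Total interest: $4.11 + $4.11 + $4.11 + $2.78 + $1.45 + $0.10 = $16.66

$16.66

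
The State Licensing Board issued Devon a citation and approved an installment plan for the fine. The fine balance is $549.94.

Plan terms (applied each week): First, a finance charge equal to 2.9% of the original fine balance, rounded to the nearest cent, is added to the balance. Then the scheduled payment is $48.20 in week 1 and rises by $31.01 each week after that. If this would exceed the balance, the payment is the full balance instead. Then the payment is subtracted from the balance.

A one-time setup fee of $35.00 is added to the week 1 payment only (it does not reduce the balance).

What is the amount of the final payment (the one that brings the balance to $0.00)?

# | Opening | Interest | Payment | Fee | End bal
1 | $549.94 | $15.95 | $48.20 | $35.00 | $517.69
2 | $517.69 | $15.95 | $79.21 | — | $454.43
3 | $454.43 | $15.95 | $110.22 | — | $360.16
4 | $360.16 | $15.95 | $141.23 | — | $234.88
5 | $234.88 | $15.95 | $172.24 | — | $78.59
6 | $78.59 | $15.95 | $94.54 | — | $0.00

$94.54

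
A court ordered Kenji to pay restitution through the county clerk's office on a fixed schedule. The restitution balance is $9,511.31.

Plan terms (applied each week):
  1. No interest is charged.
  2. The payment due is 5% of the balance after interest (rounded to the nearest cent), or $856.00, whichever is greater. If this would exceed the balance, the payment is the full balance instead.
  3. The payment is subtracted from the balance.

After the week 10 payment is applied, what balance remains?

# | Opening | Payment | End bal
1 | $9,511.31 | $856.00 | $8,655.31
2 | $8,655.31 | $856.00 | $7,799.31
3 | $7,799.31 | $856.00 | $6,943.31
4 | $6,943.31 | $856.00 | $6,087.31
5 | $6,087.31 | $856.00 | $5,231.31
6 | $5,231.31 | $856.00 | $4,375.31
7 | $4,375.31 | $856.00 | $3,519.31
8 | $3,519.31 | $856.00 | $2,663.31
9 | $2,663.31 | $856.00 | $1,807.31
10 | $1,807.31 | $856.00 | $951.31

$951.31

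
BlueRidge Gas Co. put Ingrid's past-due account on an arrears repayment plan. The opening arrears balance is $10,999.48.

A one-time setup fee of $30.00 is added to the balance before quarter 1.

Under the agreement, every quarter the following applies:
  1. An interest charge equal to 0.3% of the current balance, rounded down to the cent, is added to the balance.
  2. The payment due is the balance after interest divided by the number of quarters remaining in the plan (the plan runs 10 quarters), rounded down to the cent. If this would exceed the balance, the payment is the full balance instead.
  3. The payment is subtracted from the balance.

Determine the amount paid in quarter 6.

$1,122.94

# | Opening | Interest | Payment | End bal
1 | $11,029.48 | $33.08 | $1,106.25 | $9,956.31
2 | $9,956.31 | $29.86 | $1,109.57 | $8,876.60
3 | $8,876.60 | $26.62 | $1,112.90 | $7,790.32
4 | $7,790.32 | $23.37 | $1,116.24 | $6,697.45
5 | $6,697.45 | $20.09 | $1,119.59 | $5,597.95
6 | $5,597.95 | $16.79 | $1,122.94 | $4,491.80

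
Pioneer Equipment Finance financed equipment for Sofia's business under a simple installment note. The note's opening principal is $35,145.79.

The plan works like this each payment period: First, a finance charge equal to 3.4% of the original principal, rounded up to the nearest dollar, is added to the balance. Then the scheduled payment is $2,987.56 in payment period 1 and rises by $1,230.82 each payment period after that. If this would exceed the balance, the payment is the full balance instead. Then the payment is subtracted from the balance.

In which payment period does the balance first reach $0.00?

Payment period 1: $35,145.79 +$1,195.00 interest = $36,340.79; pay $2,987.56 → $33,353.23
Payment period 2: $33,353.23 +$1,195.00 interest = $34,548.23; pay $4,218.38 → $30,329.85
Payment period 3: $30,329.85 +$1,195.00 interest = $31,524.85; pay $5,449.20 → $26,075.65
Payment period 4: $26,075.65 +$1,195.00 interest = $27,270.65; pay $6,680.02 → $20,590.63
Payment period 5: $20,590.63 +$1,195.00 interest = $21,785.63; pay $7,910.84 → $13,874.79
Payment period 6: $13,874.79 +$1,195.00 interest = $15,069.79; pay $9,141.66 → $5,928.13
Payment period 7: $5,928.13 +$1,195.00 interest = $7,123.13; pay $7,123.13 → $0.00
Balance reaches $0.00 in payment period 7.

7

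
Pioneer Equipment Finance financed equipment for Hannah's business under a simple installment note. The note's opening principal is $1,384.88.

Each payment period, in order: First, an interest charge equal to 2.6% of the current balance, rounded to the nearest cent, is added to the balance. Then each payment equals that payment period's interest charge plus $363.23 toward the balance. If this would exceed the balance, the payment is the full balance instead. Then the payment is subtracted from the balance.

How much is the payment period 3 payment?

Payment period 1: opening $1,384.88; interest $36.01 → $1,420.89; payment $399.24; balance $1,021.65
Payment period 2: opening $1,021.65; interest $26.56 → $1,048.21; payment $389.79; balance $658.42
Payment period 3: opening $658.42; interest $17.12 → $675.54; payment $380.35; balance $295.19

$380.35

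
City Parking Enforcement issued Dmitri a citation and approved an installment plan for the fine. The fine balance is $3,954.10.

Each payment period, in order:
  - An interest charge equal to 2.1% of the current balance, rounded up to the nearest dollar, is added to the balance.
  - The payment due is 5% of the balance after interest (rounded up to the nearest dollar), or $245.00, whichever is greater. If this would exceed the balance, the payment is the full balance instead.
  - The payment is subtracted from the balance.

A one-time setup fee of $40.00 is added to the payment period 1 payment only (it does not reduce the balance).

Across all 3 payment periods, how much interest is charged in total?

$241.00

Payment period 1: opening $3,954.10; interest $84.00 → $4,038.10; payment $245.00 (+ $40.00 fee); balance $3,793.10
Payment period 2: opening $3,793.10; interest $80.00 → $3,873.10; payment $245.00; balance $3,628.10
Payment period 3: opening $3,628.10; interest $77.00 → $3,705.10; payment $245.00; balance $3,460.10
Total interest: $84.00 + $80.00 + $77.00 = $241.00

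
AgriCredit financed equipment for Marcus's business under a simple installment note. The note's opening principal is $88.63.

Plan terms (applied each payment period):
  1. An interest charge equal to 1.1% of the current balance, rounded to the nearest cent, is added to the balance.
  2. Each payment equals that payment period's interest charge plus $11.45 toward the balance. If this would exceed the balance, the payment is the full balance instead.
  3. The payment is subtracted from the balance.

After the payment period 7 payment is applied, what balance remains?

$8.48

Payment period 1: $88.63 +$0.97 interest = $89.60; pay $12.42 → $77.18
Payment period 2: $77.18 +$0.85 interest = $78.03; pay $12.30 → $65.73
Payment period 3: $65.73 +$0.72 interest = $66.45; pay $12.17 → $54.28
Payment period 4: $54.28 +$0.60 interest = $54.88; pay $12.05 → $42.83
Payment period 5: $42.83 +$0.47 interest = $43.30; pay $11.92 → $31.38
Payment period 6: $31.38 +$0.35 interest = $31.73; pay $11.80 → $19.93
Payment period 7: $19.93 +$0.22 interest = $20.15; pay $11.67 → $8.48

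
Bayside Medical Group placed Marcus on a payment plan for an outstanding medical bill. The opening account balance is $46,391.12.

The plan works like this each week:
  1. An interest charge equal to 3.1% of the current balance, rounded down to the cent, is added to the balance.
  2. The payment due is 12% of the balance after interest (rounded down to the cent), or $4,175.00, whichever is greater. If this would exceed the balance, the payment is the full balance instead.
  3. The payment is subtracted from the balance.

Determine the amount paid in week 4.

$4,286.46

Week 1: $46,391.12 +$1,438.12 interest = $47,829.24; pay $5,739.50 → $42,089.74
Week 2: $42,089.74 +$1,304.78 interest = $43,394.52; pay $5,207.34 → $38,187.18
Week 3: $38,187.18 +$1,183.80 interest = $39,370.98; pay $4,724.51 → $34,646.47
Week 4: $34,646.47 +$1,074.04 interest = $35,720.51; pay $4,286.46 → $31,434.05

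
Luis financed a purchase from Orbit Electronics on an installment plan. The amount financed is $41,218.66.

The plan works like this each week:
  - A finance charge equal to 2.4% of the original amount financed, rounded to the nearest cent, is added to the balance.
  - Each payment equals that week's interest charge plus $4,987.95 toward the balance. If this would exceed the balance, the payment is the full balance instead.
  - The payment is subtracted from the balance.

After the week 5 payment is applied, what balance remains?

Week 1: $41,218.66 +$989.25 interest = $42,207.91; pay $5,977.20 → $36,230.71
Week 2: $36,230.71 +$989.25 interest = $37,219.96; pay $5,977.20 → $31,242.76
Week 3: $31,242.76 +$989.25 interest = $32,232.01; pay $5,977.20 → $26,254.81
Week 4: $26,254.81 +$989.25 interest = $27,244.06; pay $5,977.20 → $21,266.86
Week 5: $21,266.86 +$989.25 interest = $22,256.11; pay $5,977.20 → $16,278.91

$16,278.91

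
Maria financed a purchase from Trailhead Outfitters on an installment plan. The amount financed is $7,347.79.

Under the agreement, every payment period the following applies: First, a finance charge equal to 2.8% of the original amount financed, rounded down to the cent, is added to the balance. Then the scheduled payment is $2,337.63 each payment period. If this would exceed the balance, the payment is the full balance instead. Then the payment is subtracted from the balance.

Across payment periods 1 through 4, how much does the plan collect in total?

Payment period 1: opening $7,347.79; interest $205.73 → $7,553.52; payment $2,337.63; balance $5,215.89
Payment period 2: opening $5,215.89; interest $205.73 → $5,421.62; payment $2,337.63; balance $3,083.99
Payment period 3: opening $3,083.99; interest $205.73 → $3,289.72; payment $2,337.63; balance $952.09
Payment period 4: opening $952.09; interest $205.73 → $1,157.82; payment $1,157.82; balance $0.00
Total paid: $8,170.71

$8,170.71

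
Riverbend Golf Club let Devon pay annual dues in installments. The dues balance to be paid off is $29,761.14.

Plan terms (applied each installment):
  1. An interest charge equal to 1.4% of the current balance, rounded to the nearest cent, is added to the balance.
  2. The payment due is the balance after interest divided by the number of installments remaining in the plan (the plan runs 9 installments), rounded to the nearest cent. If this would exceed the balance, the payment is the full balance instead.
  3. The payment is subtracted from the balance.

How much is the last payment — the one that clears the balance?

# | Opening | Interest | Payment | End bal
1 | $29,761.14 | $416.66 | $3,353.09 | $26,824.71
2 | $26,824.71 | $375.55 | $3,400.03 | $23,800.23
3 | $23,800.23 | $333.20 | $3,447.63 | $20,685.80
4 | $20,685.80 | $289.60 | $3,495.90 | $17,479.50
5 | $17,479.50 | $244.71 | $3,544.84 | $14,179.37
6 | $14,179.37 | $198.51 | $3,594.47 | $10,783.41
7 | $10,783.41 | $150.97 | $3,644.79 | $7,289.59
8 | $7,289.59 | $102.05 | $3,695.82 | $3,695.82
9 | $3,695.82 | $51.74 | $3,747.56 | $0.00

$3,747.56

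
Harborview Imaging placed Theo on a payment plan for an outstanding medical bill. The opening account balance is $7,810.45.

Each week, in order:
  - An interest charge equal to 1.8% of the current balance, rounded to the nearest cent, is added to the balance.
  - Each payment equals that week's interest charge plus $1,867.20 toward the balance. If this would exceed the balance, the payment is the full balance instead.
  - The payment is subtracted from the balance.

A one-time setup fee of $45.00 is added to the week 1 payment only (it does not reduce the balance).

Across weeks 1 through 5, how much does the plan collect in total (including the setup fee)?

$8,222.30

Week 1: opening $7,810.45; interest $140.59 → $7,951.04; payment $2,007.79 (+ $45.00 fee); balance $5,943.25
Week 2: opening $5,943.25; interest $106.98 → $6,050.23; payment $1,974.18; balance $4,076.05
Week 3: opening $4,076.05; interest $73.37 → $4,149.42; payment $1,940.57; balance $2,208.85
Week 4: opening $2,208.85; interest $39.76 → $2,248.61; payment $1,906.96; balance $341.65
Week 5: opening $341.65; interest $6.15 → $347.80; payment $347.80; balance $0.00
Total paid: $8,222.30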